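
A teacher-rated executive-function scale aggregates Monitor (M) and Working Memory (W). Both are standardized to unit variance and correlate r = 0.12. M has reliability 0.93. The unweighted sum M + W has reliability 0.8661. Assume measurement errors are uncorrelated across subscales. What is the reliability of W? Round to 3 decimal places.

Var(M+W) = 2 + 2·0.12 = 2.240.
True-score variance = ρ_M + ρ_W + 2·0.12, so 0.8661 = (0.93 + ρ_W + 0.24) / 2.240.
ρ_W = 0.8661·2.240 − 0.93 − 0.24 = 0.770.

0.770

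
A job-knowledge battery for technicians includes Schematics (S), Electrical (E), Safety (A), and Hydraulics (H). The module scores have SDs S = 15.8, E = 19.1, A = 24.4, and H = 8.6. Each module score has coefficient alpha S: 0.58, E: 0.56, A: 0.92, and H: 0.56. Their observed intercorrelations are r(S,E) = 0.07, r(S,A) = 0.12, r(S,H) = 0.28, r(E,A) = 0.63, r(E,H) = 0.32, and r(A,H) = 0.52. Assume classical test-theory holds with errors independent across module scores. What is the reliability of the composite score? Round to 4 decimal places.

0.8563

Var(S+E+A+H) = 15.8² + 19.1² + 24.4² + 8.6² + 2·[15.8·19.1·0.07 + 15.8·24.4·0.12 + 15.8·8.6·0.28 + 19.1·24.4·0.63 + 19.1·8.6·0.32 + 24.4·8.6·0.52] = 1283.77 + 1121.44 = 2405.21.
Because errors are independent across components, Cov(Tᵢ,Tⱼ) = Cov(Xᵢ,Xⱼ); the off-diagonal part of the true-score variance is the same as above.
True-score variance = [15.8²·0.58 + 19.1²·0.56 + 24.4²·0.92 + 8.6²·0.56] + 1121.44 = 938.234 + 1121.44 = 2059.67.
Reliability = 2059.67 / 2405.21 = 0.8563.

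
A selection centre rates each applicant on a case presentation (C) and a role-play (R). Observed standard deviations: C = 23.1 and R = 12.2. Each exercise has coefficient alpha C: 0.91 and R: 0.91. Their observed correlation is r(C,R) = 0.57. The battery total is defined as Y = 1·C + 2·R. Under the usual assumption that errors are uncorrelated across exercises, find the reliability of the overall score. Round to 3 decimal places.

0.943

Var(Y) = 23.1² + 2²·12.2² + 2·[2·23.1·12.2·0.57] = 1128.97 + 642.55 = 1771.52.
Under uncorrelated errors the observed covariances equal the true-score covariances, so only the own-variance terms attenuate.
True-score variance = [23.1²·0.91 + 2²·12.2²·0.91] + 642.55 = 1027.36 + 642.55 = 1669.91.
Reliability = 1669.91 / 1771.52 = 0.943.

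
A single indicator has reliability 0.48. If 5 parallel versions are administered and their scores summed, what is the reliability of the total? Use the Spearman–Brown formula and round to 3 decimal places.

ρ_k = kρ / (1 + (k−1)ρ) = 5·0.48 / (1 + 4·0.48) = 2.400 / 2.920 = 0.822.

0.822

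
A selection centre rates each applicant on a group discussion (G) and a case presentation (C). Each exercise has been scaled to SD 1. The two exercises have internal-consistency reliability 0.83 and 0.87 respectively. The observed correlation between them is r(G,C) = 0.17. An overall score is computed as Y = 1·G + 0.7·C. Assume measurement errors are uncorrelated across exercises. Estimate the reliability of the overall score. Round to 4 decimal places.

Var(Y) = 1 + 0.7² + 2·[0.7·0.17] = 1.49 + 0.238 = 1.728.
Under uncorrelated errors the observed covariances equal the true-score covariances, so only the own-variance terms attenuate.
True-score variance = [0.83 + 0.7²·0.87] + 0.238 = 1.2563 + 0.238 = 1.4943.
Reliability = 1.4943 / 1.728 = 0.8648.

0.8648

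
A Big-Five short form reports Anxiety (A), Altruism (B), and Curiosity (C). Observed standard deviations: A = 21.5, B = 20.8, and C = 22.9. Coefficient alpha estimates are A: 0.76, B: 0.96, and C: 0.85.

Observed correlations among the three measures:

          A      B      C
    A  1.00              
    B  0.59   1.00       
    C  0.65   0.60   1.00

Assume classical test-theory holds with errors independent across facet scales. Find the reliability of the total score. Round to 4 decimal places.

0.9345

Var(A+B+C) = 21.5² + 20.8² + 22.9² + 2·[21.5·20.8·0.59 + 21.5·22.9·0.65 + 20.8·22.9·0.60] = 1419.3 + 1739.33 = 3158.63.
With uncorrelated errors the cross-covariances are all true-score covariance, so they carry over unchanged; only the diagonal terms shrink to ρᵢσᵢ².
True-score variance = [21.5²·0.76 + 20.8²·0.96 + 22.9²·0.85] + 1739.33 = 1212.39 + 1739.33 = 2951.73.
Reliability = 2951.73 / 3158.63 = 0.9345.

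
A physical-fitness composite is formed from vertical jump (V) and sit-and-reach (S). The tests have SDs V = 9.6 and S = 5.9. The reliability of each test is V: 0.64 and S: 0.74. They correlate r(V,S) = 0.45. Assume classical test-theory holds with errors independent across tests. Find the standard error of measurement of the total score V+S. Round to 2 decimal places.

Var(total) = 126.97 + 50.976 = 177.946.
True-score variance = 84.7418 + 50.976 = 135.718, so reliability = 0.7627.
Error variance = 177.946 − 135.718 = 42.2282; SEM = √42.2282 = 6.50.

6.50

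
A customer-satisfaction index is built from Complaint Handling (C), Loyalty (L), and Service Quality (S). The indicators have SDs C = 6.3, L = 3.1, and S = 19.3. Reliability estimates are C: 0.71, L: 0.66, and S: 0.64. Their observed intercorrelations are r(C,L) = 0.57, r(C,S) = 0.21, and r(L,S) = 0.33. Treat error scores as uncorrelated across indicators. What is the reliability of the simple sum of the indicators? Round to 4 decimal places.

0.7215

Var(C+L+S) = 6.3² + 3.1² + 19.3² + 2·[6.3·3.1·0.57 + 6.3·19.3·0.21 + 3.1·19.3·0.33] = 421.79 + 112.82 = 534.61.
Because errors are independent across components, Cov(Tᵢ,Tⱼ) = Cov(Xᵢ,Xⱼ); the off-diagonal part of the true-score variance is the same as above.
True-score variance = [6.3²·0.71 + 3.1²·0.66 + 19.3²·0.64] + 112.82 = 272.916 + 112.82 = 385.736.
Reliability = 385.736 / 534.61 = 0.7215.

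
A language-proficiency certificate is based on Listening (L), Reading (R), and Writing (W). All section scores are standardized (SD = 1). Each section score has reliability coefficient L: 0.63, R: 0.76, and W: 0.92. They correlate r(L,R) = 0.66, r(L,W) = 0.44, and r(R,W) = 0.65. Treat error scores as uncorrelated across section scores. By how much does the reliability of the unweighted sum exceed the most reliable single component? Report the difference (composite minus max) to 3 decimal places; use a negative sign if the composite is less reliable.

-0.026

Var(sum) = 3 + 3.5 = 6.5; true-score variance = 2.31 + 3.5 = 5.81; composite reliability = 0.8938.
Max component reliability = 0.9200.
Difference = 0.8938 − 0.9200 = -0.026.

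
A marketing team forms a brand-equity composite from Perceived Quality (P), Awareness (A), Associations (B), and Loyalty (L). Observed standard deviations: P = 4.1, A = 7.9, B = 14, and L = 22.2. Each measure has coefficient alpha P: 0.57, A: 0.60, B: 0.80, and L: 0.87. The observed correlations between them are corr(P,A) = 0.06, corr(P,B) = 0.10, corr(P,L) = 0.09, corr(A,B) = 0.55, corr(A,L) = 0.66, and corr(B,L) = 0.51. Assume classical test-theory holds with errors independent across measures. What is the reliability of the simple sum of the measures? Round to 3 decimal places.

Var(P+A+B+L) = 4.1² + 7.9² + 14² + 22.2² + 2·[4.1·7.9·0.06 + 4.1·14·0.10 + 4.1·22.2·0.09 + 7.9·14·0.55 + 7.9·22.2·0.66 + 14·22.2·0.51] = 768.06 + 701.928 = 1469.99.
With uncorrelated errors the cross-covariances are all true-score covariance, so they carry over unchanged; only the diagonal terms shrink to ρᵢσᵢ².
True-score variance = [4.1²·0.57 + 7.9²·0.60 + 14²·0.80 + 22.2²·0.87] + 701.928 = 632.598 + 701.928 = 1334.53.
Reliability = 1334.53 / 1469.99 = 0.908.

0.908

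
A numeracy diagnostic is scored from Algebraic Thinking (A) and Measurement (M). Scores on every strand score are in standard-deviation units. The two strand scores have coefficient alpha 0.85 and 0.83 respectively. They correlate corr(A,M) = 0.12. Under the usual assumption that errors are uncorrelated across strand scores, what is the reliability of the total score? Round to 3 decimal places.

Var(A+M) = 2 + 2·[0.12] = 2 + 0.24 = 2.24.
With uncorrelated errors the cross-covariances are all true-score covariance, so they carry over unchanged; only the diagonal terms shrink to ρᵢσᵢ².
True-score variance = [0.85 + 0.83] + 0.24 = 1.68 + 0.24 = 1.92.
Reliability = 1.92 / 2.24 = 0.857.

0.857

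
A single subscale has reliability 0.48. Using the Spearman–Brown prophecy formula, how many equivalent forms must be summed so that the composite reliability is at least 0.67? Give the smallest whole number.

3

k ≥ ρ*(1−ρ₁)/(ρ₁(1−ρ*)) = 0.67·0.52 / (0.48·0.33) = 2.199.
Smallest integer k = 3.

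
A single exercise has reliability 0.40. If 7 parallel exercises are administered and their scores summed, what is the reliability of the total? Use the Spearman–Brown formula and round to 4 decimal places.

ρ_k = kρ / (1 + (k−1)ρ) = 7·0.40 / (1 + 6·0.40) = 2.800 / 3.400 = 0.8235.

0.8235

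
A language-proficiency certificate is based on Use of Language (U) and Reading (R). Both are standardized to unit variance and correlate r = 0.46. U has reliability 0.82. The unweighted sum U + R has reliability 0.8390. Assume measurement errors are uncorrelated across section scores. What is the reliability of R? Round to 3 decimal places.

Var(U+R) = 2 + 2·0.46 = 2.920.
True-score variance = ρ_U + ρ_R + 2·0.46, so 0.8390 = (0.82 + ρ_R + 0.92) / 2.920.
ρ_R = 0.8390·2.920 − 0.82 − 0.92 = 0.710.

0.710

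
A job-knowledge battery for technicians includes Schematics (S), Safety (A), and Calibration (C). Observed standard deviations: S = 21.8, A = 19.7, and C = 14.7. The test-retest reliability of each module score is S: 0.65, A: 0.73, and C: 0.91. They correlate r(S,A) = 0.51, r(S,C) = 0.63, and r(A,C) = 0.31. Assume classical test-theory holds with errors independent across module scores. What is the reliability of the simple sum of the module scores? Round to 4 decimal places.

0.8617

Var(S+A+C) = 21.8² + 19.7² + 14.7² + 2·[21.8·19.7·0.51 + 21.8·14.7·0.63 + 19.7·14.7·0.31] = 1079.42 + 1021.37 = 2100.79.
With uncorrelated errors the cross-covariances are all true-score covariance, so they carry over unchanged; only the diagonal terms shrink to ρᵢσᵢ².
True-score variance = [21.8²·0.65 + 19.7²·0.73 + 14.7²·0.91] + 1021.37 = 788.854 + 1021.37 = 1810.23.
Reliability = 1810.23 / 2100.79 = 0.8617.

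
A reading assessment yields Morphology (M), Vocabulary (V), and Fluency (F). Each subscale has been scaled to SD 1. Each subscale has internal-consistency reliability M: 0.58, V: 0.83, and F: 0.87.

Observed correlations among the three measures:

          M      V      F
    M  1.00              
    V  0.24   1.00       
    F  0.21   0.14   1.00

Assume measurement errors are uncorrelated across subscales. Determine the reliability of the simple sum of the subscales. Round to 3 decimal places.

0.828

Var(M+V+F) = 3 + 2·[0.24 + 0.21 + 0.14] = 3 + 1.18 = 4.18.
Under uncorrelated errors the observed covariances equal the true-score covariances, so only the own-variance terms attenuate.
True-score variance = [0.58 + 0.83 + 0.87] + 1.18 = 2.28 + 1.18 = 3.46.
Reliability = 3.46 / 4.18 = 0.828.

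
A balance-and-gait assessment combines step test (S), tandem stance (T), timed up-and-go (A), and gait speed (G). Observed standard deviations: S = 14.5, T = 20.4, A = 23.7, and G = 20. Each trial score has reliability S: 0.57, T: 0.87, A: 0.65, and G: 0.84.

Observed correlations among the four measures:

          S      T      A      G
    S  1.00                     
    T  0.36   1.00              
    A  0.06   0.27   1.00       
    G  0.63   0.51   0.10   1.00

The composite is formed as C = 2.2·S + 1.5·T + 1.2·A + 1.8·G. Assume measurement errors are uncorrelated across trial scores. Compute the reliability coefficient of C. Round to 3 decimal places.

Var(C) = 2.2²·14.5² + 1.5²·20.4² + 1.2²·23.7² + 1.8²·20² + 2·[3.3·14.5·20.4·0.36 + 2.64·14.5·23.7·0.06 + 3.96·14.5·20·0.63 + 1.8·20.4·23.7·0.27 + 2.7·20.4·20·0.51 + 2.16·23.7·20·0.10] = 4058.8 + 4057.02 = 8115.82.
Because errors are independent across components, Cov(Tᵢ,Tⱼ) = Cov(Xᵢ,Xⱼ); the off-diagonal part of the true-score variance is the same as above.
True-score variance = [2.2²·14.5²·0.57 + 1.5²·20.4²·0.87 + 1.2²·23.7²·0.65 + 1.8²·20²·0.84] + 4057.02 = 3009.05 + 4057.02 = 7066.07.
Reliability = 7066.07 / 8115.82 = 0.871.

0.871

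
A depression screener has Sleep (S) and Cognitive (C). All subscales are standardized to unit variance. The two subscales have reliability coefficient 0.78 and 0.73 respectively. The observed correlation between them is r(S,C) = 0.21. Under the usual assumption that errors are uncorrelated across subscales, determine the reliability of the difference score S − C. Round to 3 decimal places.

Var(S−C) = 1 + 1 − 2·0.21 = 2 − 0.42 = 1.58.
With uncorrelated errors the cross-covariances are all true-score covariance, so they carry over unchanged; only the diagonal terms shrink to ρᵢσᵢ².
True-score variance = [0.78 + 0.73] − 0.42 = 1.51 − 0.42 = 1.09.
Reliability = 1.09 / 1.58 = 0.690.

0.690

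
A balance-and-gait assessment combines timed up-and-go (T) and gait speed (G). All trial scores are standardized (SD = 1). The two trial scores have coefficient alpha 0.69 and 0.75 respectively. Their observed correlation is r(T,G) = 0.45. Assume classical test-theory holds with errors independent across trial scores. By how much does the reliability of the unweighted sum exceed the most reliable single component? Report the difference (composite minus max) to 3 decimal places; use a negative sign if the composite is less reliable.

Var(sum) = 2 + 0.9 = 2.9; true-score variance = 1.44 + 0.9 = 2.34; composite reliability = 0.8069.
Max component reliability = 0.7500.
Difference = 0.8069 − 0.7500 = 0.057.

0.057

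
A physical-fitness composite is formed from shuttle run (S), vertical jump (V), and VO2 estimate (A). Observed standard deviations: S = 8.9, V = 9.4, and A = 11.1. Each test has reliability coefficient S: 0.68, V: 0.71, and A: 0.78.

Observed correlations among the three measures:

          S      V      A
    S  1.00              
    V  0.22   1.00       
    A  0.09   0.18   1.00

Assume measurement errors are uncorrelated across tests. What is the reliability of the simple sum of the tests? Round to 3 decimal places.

0.796

Var(S+V+A) = 8.9² + 9.4² + 11.1² + 2·[8.9·9.4·0.22 + 8.9·11.1·0.09 + 9.4·11.1·0.18] = 290.78 + 92.155 = 382.935.
Under uncorrelated errors the observed covariances equal the true-score covariances, so only the own-variance terms attenuate.
True-score variance = [8.9²·0.68 + 9.4²·0.71 + 11.1²·0.78] + 92.155 = 212.702 + 92.155 = 304.857.
Reliability = 304.857 / 382.935 = 0.796.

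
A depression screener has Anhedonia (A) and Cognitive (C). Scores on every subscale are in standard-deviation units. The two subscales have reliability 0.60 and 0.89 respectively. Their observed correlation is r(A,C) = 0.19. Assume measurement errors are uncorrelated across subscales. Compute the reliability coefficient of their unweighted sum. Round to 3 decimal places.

0.786

Var(A+C) = 2 + 2·[0.19] = 2 + 0.38 = 2.38.
Because errors are independent across components, Cov(Tᵢ,Tⱼ) = Cov(Xᵢ,Xⱼ); the off-diagonal part of the true-score variance is the same as above.
True-score variance = [0.60 + 0.89] + 0.38 = 1.49 + 0.38 = 1.87.
Reliability = 1.87 / 2.38 = 0.786.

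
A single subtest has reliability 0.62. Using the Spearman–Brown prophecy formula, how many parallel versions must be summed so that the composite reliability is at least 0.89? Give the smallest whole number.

k ≥ ρ*(1−ρ₁)/(ρ₁(1−ρ*)) = 0.89·0.38 / (0.62·0.11) = 4.959.
Smallest integer k = 5.

5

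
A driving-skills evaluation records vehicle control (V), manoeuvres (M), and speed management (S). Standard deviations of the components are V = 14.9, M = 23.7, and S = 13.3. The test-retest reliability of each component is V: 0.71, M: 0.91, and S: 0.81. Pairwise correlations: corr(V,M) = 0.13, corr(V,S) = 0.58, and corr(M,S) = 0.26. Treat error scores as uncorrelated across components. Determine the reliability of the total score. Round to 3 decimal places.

0.897

Var(V+M+S) = 14.9² + 23.7² + 13.3² + 2·[14.9·23.7·0.13 + 14.9·13.3·0.58 + 23.7·13.3·0.26] = 960.59 + 485.6 = 1446.19.
Because errors are independent across components, Cov(Tᵢ,Tⱼ) = Cov(Xᵢ,Xⱼ); the off-diagonal part of the true-score variance is the same as above.
True-score variance = [14.9²·0.71 + 23.7²·0.91 + 13.3²·0.81] + 485.6 = 812.046 + 485.6 = 1297.65.
Reliability = 1297.65 / 1446.19 = 0.897.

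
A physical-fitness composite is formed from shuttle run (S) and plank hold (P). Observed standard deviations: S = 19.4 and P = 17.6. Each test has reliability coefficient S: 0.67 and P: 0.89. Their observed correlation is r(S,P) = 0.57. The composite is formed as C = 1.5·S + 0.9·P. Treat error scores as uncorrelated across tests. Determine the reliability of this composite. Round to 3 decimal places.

Var(C) = 1.5²·19.4² + 0.9²·17.6² + 2·[1.35·19.4·17.6·0.57] = 1097.72 + 525.476 = 1623.19.
Because errors are independent across components, Cov(Tᵢ,Tⱼ) = Cov(Xᵢ,Xⱼ); the off-diagonal part of the true-score variance is the same as above.
True-score variance = [1.5²·19.4²·0.67 + 0.9²·17.6²·0.89] + 525.476 = 790.669 + 525.476 = 1316.14.
Reliability = 1316.14 / 1623.19 = 0.811.

0.811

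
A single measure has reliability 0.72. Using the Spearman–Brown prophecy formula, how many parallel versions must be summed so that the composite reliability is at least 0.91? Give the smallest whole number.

k ≥ ρ*(1−ρ₁)/(ρ₁(1−ρ*)) = 0.91·0.28 / (0.72·0.09) = 3.932.
Smallest integer k = 4.

4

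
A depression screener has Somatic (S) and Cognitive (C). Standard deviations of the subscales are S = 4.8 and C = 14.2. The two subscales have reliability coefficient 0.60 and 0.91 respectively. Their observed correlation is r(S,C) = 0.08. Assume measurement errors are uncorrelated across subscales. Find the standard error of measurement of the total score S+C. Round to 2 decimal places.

5.23

Var(total) = 224.68 + 10.9056 = 235.586.
True-score variance = 197.316 + 10.9056 = 208.222, so reliability = 0.8838.
Error variance = 235.586 − 208.222 = 27.3636; SEM = √27.3636 = 5.23.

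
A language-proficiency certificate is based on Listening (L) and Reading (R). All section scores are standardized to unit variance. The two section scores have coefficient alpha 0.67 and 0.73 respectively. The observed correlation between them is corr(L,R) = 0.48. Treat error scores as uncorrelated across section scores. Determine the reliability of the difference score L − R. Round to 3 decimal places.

Var(L−R) = 1 + 1 − 2·0.48 = 2 − 0.96 = 1.04.
Under uncorrelated errors the observed covariances equal the true-score covariances, so only the own-variance terms attenuate.
True-score variance = [0.67 + 0.73] − 0.96 = 1.4 − 0.96 = 0.44.
Reliability = 0.44 / 1.04 = 0.423.

0.423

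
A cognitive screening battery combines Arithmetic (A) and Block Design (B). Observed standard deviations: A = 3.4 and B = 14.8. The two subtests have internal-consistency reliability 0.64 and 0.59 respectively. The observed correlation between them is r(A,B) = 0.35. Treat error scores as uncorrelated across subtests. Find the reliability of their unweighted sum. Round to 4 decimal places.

0.6465

Var(A+B) = 3.4² + 14.8² + 2·[3.4·14.8·0.35] = 230.6 + 35.224 = 265.824.
Because errors are independent across components, Cov(Tᵢ,Tⱼ) = Cov(Xᵢ,Xⱼ); the off-diagonal part of the true-score variance is the same as above.
True-score variance = [3.4²·0.64 + 14.8²·0.59] + 35.224 = 136.632 + 35.224 = 171.856.
Reliability = 171.856 / 265.824 = 0.6465.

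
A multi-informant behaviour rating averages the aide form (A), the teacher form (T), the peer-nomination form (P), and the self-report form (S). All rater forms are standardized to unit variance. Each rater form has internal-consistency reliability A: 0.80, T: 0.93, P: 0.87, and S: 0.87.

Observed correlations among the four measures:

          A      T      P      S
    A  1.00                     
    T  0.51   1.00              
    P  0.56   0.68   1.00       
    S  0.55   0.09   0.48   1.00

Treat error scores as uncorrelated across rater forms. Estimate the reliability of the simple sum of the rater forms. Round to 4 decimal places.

0.9456

Var(A+T+P+S) = 4 + 2·[0.51 + 0.56 + 0.55 + 0.68 + 0.09 + 0.48] = 4 + 5.74 = 9.74.
With uncorrelated errors the cross-covariances are all true-score covariance, so they carry over unchanged; only the diagonal terms shrink to ρᵢσᵢ².
True-score variance = [0.80 + 0.93 + 0.87 + 0.87] + 5.74 = 3.47 + 5.74 = 9.21.
Reliability = 9.21 / 9.74 = 0.9456.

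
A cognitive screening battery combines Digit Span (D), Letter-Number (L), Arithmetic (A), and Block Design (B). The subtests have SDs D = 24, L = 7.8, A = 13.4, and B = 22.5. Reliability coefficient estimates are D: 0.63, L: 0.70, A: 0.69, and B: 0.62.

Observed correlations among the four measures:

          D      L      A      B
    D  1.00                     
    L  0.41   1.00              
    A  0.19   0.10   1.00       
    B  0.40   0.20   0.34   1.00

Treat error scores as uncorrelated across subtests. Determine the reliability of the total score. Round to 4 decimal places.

Var(D+L+A+B) = 24² + 7.8² + 13.4² + 22.5² + 2·[24·7.8·0.41 + 24·13.4·0.19 + 24·22.5·0.40 + 7.8·13.4·0.10 + 7.8·22.5·0.20 + 13.4·22.5·0.34] = 1322.65 + 1003.84 = 2326.49.
Under uncorrelated errors the observed covariances equal the true-score covariances, so only the own-variance terms attenuate.
True-score variance = [24²·0.63 + 7.8²·0.70 + 13.4²·0.69 + 22.5²·0.62] + 1003.84 = 843.239 + 1003.84 = 1847.08.
Reliability = 1847.08 / 2326.49 = 0.7939.

0.7939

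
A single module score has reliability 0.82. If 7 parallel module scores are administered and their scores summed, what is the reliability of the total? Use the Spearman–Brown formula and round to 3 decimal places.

ρ_k = kρ / (1 + (k−1)ρ) = 7·0.82 / (1 + 6·0.82) = 5.740 / 5.920 = 0.970.

0.970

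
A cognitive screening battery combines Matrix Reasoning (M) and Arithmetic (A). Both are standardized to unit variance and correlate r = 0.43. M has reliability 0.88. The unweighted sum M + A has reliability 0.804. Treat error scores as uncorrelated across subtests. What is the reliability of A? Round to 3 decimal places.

Var(M+A) = 2 + 2·0.43 = 2.860.
True-score variance = ρ_M + ρ_A + 2·0.43, so 0.804 = (0.88 + ρ_A + 0.86) / 2.860.
ρ_A = 0.804·2.860 − 0.88 − 0.86 = 0.559.

0.559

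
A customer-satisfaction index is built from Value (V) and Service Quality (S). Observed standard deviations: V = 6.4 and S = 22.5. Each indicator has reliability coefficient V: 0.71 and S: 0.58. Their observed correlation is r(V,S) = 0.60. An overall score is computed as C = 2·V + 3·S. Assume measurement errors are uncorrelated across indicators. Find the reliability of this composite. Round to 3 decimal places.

Var(C) = 2²·6.4² + 3²·22.5² + 2·[6·6.4·22.5·0.60] = 4720.09 + 1036.8 = 5756.89.
With uncorrelated errors the cross-covariances are all true-score covariance, so they carry over unchanged; only the diagonal terms shrink to ρᵢσᵢ².
True-score variance = [2²·6.4²·0.71 + 3²·22.5²·0.58] + 1036.8 = 2758.95 + 1036.8 = 3795.75.
Reliability = 3795.75 / 5756.89 = 0.659.

0.659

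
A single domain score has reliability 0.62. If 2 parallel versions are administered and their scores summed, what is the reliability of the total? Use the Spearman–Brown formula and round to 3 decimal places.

ρ_k = kρ / (1 + (k−1)ρ) = 2·0.62 / (1 + 1·0.62) = 1.240 / 1.620 = 0.765.

0.765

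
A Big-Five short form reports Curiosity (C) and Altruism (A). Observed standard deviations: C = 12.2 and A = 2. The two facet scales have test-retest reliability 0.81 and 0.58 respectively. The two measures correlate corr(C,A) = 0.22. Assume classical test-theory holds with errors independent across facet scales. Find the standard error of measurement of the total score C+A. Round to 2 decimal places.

5.47

Var(total) = 152.84 + 10.736 = 163.576.
True-score variance = 122.88 + 10.736 = 133.616, so reliability = 0.8168.
Error variance = 163.576 − 133.616 = 29.9596; SEM = √29.9596 = 5.47.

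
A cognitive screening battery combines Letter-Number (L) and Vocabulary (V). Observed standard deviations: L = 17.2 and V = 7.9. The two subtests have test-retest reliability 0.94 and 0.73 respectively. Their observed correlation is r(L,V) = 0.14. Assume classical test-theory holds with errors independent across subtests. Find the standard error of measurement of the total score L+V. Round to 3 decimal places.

Var(total) = 358.25 + 38.0464 = 396.296.
True-score variance = 323.649 + 38.0464 = 361.695, so reliability = 0.9127.
Error variance = 396.296 − 361.695 = 34.6011; SEM = √34.6011 = 5.882.

5.882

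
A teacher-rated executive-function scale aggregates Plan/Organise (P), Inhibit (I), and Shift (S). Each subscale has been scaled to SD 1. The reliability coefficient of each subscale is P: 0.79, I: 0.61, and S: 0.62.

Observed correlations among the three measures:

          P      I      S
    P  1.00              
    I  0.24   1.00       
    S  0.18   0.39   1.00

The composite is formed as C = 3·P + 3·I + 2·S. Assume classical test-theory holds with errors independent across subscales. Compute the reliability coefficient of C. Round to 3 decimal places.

Var(C) = 3² + 3² + 2² + 2·[9·0.24 + 6·0.18 + 6·0.39] = 22 + 11.16 = 33.16.
Because errors are independent across components, Cov(Tᵢ,Tⱼ) = Cov(Xᵢ,Xⱼ); the off-diagonal part of the true-score variance is the same as above.
True-score variance = [3²·0.79 + 3²·0.61 + 2²·0.62] + 11.16 = 15.08 + 11.16 = 26.24.
Reliability = 26.24 / 33.16 = 0.791.

0.791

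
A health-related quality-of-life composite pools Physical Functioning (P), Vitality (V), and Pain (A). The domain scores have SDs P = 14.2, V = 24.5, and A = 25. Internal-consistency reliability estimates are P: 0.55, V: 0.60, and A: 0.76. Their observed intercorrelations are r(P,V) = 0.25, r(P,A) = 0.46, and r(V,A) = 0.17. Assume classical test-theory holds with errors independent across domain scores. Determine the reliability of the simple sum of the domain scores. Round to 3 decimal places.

0.775

Var(P+V+A) = 14.2² + 24.5² + 25² + 2·[14.2·24.5·0.25 + 14.2·25·0.46 + 24.5·25·0.17] = 1426.89 + 708.8 = 2135.69.
Because errors are independent across components, Cov(Tᵢ,Tⱼ) = Cov(Xᵢ,Xⱼ); the off-diagonal part of the true-score variance is the same as above.
True-score variance = [14.2²·0.55 + 24.5²·0.60 + 25²·0.76] + 708.8 = 946.052 + 708.8 = 1654.85.
Reliability = 1654.85 / 2135.69 = 0.775.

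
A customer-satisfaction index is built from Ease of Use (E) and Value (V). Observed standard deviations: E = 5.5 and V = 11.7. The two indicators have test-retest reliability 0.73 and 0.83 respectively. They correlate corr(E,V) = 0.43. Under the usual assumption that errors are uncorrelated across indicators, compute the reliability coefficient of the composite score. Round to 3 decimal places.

0.859

Var(E+V) = 5.5² + 11.7² + 2·[5.5·11.7·0.43] = 167.14 + 55.341 = 222.481.
With uncorrelated errors the cross-covariances are all true-score covariance, so they carry over unchanged; only the diagonal terms shrink to ρᵢσᵢ².
True-score variance = [5.5²·0.73 + 11.7²·0.83] + 55.341 = 135.701 + 55.341 = 191.042.
Reliability = 191.042 / 222.481 = 0.859.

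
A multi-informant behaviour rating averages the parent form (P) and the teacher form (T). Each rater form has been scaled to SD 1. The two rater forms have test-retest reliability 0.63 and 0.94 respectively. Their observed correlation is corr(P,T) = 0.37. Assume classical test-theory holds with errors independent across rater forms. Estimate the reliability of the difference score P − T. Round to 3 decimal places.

0.659

Var(P−T) = 1 + 1 − 2·0.37 = 2 − 0.74 = 1.26.
With uncorrelated errors the cross-covariances are all true-score covariance, so they carry over unchanged; only the diagonal terms shrink to ρᵢσᵢ².
True-score variance = [0.63 + 0.94] − 0.74 = 1.57 − 0.74 = 0.83.
Reliability = 0.83 / 1.26 = 0.659.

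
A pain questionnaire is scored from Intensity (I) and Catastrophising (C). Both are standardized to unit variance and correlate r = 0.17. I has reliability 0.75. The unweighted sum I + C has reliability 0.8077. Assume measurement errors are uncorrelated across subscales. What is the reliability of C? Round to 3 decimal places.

0.800

Var(I+C) = 2 + 2·0.17 = 2.340.
True-score variance = ρ_I + ρ_C + 2·0.17, so 0.8077 = (0.75 + ρ_C + 0.34) / 2.340.
ρ_C = 0.8077·2.340 − 0.75 − 0.34 = 0.800.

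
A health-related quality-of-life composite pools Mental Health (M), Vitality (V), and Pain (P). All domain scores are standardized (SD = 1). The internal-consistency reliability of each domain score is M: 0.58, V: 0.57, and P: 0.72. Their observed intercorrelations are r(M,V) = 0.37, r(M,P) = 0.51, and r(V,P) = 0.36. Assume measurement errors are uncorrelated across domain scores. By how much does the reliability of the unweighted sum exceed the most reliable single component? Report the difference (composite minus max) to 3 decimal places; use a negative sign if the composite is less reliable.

0.074

Var(sum) = 3 + 2.48 = 5.48; true-score variance = 1.87 + 2.48 = 4.35; composite reliability = 0.7938.
Max component reliability = 0.7200.
Difference = 0.7938 − 0.7200 = 0.074.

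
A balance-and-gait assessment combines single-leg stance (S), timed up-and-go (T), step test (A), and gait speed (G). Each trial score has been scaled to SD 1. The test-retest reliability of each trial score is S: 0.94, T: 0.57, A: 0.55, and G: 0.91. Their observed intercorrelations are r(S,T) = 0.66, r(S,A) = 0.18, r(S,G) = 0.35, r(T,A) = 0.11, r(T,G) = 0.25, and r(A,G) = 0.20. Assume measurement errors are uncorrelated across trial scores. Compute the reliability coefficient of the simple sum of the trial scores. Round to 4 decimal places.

0.8627

Var(S+T+A+G) = 4 + 2·[0.66 + 0.18 + 0.35 + 0.11 + 0.25 + 0.20] = 4 + 3.5 = 7.5.
Under uncorrelated errors the observed covariances equal the true-score covariances, so only the own-variance terms attenuate.
True-score variance = [0.94 + 0.57 + 0.55 + 0.91] + 3.5 = 2.97 + 3.5 = 6.47.
Reliability = 6.47 / 7.5 = 0.8627.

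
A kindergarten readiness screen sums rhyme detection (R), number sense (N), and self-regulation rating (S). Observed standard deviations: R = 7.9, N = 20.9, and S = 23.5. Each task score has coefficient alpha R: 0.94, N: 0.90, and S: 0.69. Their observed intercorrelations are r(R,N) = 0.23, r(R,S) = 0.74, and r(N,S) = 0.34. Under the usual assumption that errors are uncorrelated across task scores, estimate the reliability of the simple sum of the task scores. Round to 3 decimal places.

0.874

Var(R+N+S) = 7.9² + 20.9² + 23.5² + 2·[7.9·20.9·0.23 + 7.9·23.5·0.74 + 20.9·23.5·0.34] = 1051.47 + 684.695 = 1736.16.
Because errors are independent across components, Cov(Tᵢ,Tⱼ) = Cov(Xᵢ,Xⱼ); the off-diagonal part of the true-score variance is the same as above.
True-score variance = [7.9²·0.94 + 20.9²·0.90 + 23.5²·0.69] + 684.695 = 832.847 + 684.695 = 1517.54.
Reliability = 1517.54 / 1736.16 = 0.874.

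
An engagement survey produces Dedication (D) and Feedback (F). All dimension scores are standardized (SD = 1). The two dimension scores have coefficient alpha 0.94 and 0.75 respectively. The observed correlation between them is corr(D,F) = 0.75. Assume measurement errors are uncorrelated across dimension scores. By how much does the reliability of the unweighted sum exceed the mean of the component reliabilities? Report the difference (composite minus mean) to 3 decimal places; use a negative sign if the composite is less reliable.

Var(sum) = 2 + 1.5 = 3.5; true-score variance = 1.69 + 1.5 = 3.19; composite reliability = 0.9114.
Mean component reliability = 0.8450.
Difference = 0.9114 − 0.8450 = 0.066.

0.066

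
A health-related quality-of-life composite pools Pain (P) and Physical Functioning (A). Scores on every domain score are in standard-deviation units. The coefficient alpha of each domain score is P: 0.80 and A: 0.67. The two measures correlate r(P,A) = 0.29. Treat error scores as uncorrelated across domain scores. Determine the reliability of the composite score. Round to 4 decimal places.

0.7946

Var(P+A) = 2 + 2·[0.29] = 2 + 0.58 = 2.58.
Under uncorrelated errors the observed covariances equal the true-score covariances, so only the own-variance terms attenuate.
True-score variance = [0.80 + 0.67] + 0.58 = 1.47 + 0.58 = 2.05.
Reliability = 2.05 / 2.58 = 0.7946.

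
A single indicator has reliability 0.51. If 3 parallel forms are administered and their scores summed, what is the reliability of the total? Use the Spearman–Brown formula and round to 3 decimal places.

0.757

ρ_k = kρ / (1 + (k−1)ρ) = 3·0.51 / (1 + 2·0.51) = 1.530 / 2.020 = 0.757.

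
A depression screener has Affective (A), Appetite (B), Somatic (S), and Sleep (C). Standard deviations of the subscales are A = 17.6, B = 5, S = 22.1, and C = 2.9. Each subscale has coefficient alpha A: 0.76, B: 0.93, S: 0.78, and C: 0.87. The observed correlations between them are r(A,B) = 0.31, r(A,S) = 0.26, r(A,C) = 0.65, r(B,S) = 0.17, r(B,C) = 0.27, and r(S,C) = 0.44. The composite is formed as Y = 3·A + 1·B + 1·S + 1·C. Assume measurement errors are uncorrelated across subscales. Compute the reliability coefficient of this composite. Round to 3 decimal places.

0.822

Var(Y) = 3²·17.6² + 5² + 22.1² + 2.9² + 2·[3·17.6·5·0.31 + 3·17.6·22.1·0.26 + 3·17.6·2.9·0.65 + 5·22.1·0.17 + 5·2.9·0.27 + 22.1·2.9·0.44] = 3309.66 + 1071.31 = 4380.97.
Because errors are independent across components, Cov(Tᵢ,Tⱼ) = Cov(Xᵢ,Xⱼ); the off-diagonal part of the true-score variance is the same as above.
True-score variance = [3²·17.6²·0.76 + 5²·0.93 + 22.1²·0.78 + 2.9²·0.87] + 1071.31 = 2530.28 + 1071.31 = 3601.6.
Reliability = 3601.6 / 4380.97 = 0.822.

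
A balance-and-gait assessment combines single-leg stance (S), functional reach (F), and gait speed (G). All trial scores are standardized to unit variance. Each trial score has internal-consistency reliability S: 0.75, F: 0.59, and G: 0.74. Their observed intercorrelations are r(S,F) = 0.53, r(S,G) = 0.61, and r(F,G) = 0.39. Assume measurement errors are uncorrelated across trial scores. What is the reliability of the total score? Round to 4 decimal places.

0.8482

Var(S+F+G) = 3 + 2·[0.53 + 0.61 + 0.39] = 3 + 3.06 = 6.06.
With uncorrelated errors the cross-covariances are all true-score covariance, so they carry over unchanged; only the diagonal terms shrink to ρᵢσᵢ².
True-score variance = [0.75 + 0.59 + 0.74] + 3.06 = 2.08 + 3.06 = 5.14.
Reliability = 5.14 / 6.06 = 0.8482.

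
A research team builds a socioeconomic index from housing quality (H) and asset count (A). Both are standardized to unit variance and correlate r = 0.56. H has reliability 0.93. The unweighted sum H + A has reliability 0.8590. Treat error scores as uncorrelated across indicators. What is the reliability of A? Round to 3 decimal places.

Var(H+A) = 2 + 2·0.56 = 3.120.
True-score variance = ρ_H + ρ_A + 2·0.56, so 0.8590 = (0.93 + ρ_A + 1.12) / 3.120.
ρ_A = 0.8590·3.120 − 0.93 − 1.12 = 0.630.

0.630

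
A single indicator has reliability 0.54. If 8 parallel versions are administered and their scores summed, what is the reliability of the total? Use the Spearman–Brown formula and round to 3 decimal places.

0.904

ρ_k = kρ / (1 + (k−1)ρ) = 8·0.54 / (1 + 7·0.54) = 4.320 / 4.780 = 0.904.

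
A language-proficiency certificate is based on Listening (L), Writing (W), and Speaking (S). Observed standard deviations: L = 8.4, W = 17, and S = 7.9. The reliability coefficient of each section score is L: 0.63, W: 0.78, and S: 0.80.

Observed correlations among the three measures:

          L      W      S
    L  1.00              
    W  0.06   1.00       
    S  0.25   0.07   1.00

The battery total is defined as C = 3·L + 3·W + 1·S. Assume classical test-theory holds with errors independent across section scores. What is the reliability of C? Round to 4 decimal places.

Var(C) = 3²·8.4² + 3²·17² + 7.9² + 2·[9·8.4·17·0.06 + 3·8.4·7.9·0.25 + 3·17·7.9·0.07] = 3298.45 + 310.17 = 3608.62.
Under uncorrelated errors the observed covariances equal the true-score covariances, so only the own-variance terms attenuate.
True-score variance = [3²·8.4²·0.63 + 3²·17²·0.78 + 7.9²·0.80] + 310.17 = 2478.78 + 310.17 = 2788.95.
Reliability = 2788.95 / 3608.62 = 0.7729.

0.7729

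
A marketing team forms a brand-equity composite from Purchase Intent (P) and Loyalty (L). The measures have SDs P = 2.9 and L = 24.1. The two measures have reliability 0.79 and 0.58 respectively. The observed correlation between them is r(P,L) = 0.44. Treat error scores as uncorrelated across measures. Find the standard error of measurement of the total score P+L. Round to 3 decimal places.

Var(total) = 589.22 + 61.5032 = 650.723.
True-score variance = 343.514 + 61.5032 = 405.017, so reliability = 0.6224.
Error variance = 650.723 − 405.017 = 245.706; SEM = √245.706 = 15.675.

15.675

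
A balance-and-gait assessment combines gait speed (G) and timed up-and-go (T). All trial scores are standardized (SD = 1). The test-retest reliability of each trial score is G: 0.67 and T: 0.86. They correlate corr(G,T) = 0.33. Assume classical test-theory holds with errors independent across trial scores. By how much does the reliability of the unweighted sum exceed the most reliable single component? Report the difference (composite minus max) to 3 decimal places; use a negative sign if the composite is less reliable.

-0.037

Var(sum) = 2 + 0.66 = 2.66; true-score variance = 1.53 + 0.66 = 2.19; composite reliability = 0.8233.
Max component reliability = 0.8600.
Difference = 0.8233 − 0.8600 = -0.037.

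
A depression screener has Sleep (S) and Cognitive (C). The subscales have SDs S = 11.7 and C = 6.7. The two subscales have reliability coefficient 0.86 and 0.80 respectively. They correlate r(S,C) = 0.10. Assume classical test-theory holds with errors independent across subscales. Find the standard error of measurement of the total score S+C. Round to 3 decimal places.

Var(total) = 181.78 + 15.678 = 197.458.
True-score variance = 153.637 + 15.678 = 169.315, so reliability = 0.8575.
Error variance = 197.458 − 169.315 = 28.1426; SEM = √28.1426 = 5.305.

5.305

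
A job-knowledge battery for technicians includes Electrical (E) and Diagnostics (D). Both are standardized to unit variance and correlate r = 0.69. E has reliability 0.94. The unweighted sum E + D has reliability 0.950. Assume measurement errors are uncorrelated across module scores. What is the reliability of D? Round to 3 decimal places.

Var(E+D) = 2 + 2·0.69 = 3.380.
True-score variance = ρ_E + ρ_D + 2·0.69, so 0.950 = (0.94 + ρ_D + 1.38) / 3.380.
ρ_D = 0.950·3.380 − 0.94 − 1.38 = 0.891.

0.891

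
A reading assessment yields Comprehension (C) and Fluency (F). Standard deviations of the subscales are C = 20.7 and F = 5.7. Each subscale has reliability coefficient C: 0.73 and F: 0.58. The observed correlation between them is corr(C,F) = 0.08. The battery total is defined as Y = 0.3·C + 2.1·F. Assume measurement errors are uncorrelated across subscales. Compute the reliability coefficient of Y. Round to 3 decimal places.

Var(Y) = 0.3²·20.7² + 2.1²·5.7² + 2·[0.63·20.7·5.7·0.08] = 181.845 + 11.8934 = 193.738.
Because errors are independent across components, Cov(Tᵢ,Tⱼ) = Cov(Xᵢ,Xⱼ); the off-diagonal part of the true-score variance is the same as above.
True-score variance = [0.3²·20.7²·0.73 + 2.1²·5.7²·0.58] + 11.8934 = 111.255 + 11.8934 = 123.148.
Reliability = 123.148 / 193.738 = 0.636.

0.636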